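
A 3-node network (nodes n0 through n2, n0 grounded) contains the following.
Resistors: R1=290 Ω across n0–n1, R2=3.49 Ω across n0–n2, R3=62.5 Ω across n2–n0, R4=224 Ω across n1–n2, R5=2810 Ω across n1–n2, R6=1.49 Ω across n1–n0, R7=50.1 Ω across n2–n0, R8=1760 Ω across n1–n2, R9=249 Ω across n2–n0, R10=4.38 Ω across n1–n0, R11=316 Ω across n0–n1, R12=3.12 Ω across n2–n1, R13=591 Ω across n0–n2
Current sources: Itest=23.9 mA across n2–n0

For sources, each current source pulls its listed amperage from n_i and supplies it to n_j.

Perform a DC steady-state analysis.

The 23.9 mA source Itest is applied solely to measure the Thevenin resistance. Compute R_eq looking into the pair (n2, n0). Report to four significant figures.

R_eq = 1.761 Ω

MNA unknowns: 2 node voltages V₁..V_2
R1: Y=0.003448 on G[0,1]
R2: Y=0.2865 on G[0,2]
R3: Y=0.01600 on G[2,0]
R4: Y=0.004464 on G[1,2]
R5: Y=0.0003559 on G[1,2]
R6: Y=0.6711 on G[1,0]
R7: Y=0.01996 on G[2,0]
R8: Y=0.0005682 on G[1,2]
R9: Y=0.004016 on G[2,0]
R10: Y=0.2283 on G[1,0]
R11: Y=0.003165 on G[0,1]
R12: Y=0.3205 on G[2,1]
R13: Y=0.001692 on G[0,2]
Itest: z[2]−=0.0239, z[0]+=0.0239
solve → V1=-0.01113, V2=-0.04209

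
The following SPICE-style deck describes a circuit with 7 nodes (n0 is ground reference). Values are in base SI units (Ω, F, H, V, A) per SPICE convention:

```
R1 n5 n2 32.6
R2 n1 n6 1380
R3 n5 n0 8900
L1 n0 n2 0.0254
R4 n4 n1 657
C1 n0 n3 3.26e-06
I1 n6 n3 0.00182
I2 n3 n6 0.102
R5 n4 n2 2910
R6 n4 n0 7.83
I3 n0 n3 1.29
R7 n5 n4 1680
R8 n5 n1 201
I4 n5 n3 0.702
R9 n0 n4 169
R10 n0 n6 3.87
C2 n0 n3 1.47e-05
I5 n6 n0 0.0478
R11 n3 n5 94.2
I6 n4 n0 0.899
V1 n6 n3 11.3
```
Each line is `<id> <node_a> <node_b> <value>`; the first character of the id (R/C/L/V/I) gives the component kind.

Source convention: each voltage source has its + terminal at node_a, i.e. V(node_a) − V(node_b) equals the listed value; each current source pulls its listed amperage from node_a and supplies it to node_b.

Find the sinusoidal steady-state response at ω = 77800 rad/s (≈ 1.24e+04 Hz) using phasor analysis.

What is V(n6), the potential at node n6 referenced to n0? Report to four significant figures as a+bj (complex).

Apply KCL at each of the 6 non-ground nodes and solve the resulting linear system.
Node n1: branches {R2, R4, R8} → V_1 = -37.60-0.6567j
Node n2: branches {R1, L1, R5} → V_2 = -53.38-1.966j
Node n3: branches {C1, I1, I2, I3, I4, C2, R11, V1} → V_3 = -0.2194+1.091j
Node n4: branches {R4, R5, R6, R7, R9, I6} → V_4 = -7.397-0.01715j
Node n5: branches {R1, R3, R7, R8, I4, R11} → V_5 = -53.93-1.107j
Node n6: branches {R2, I1, I2, R10, I5, V1} → V_6 = 11.08+1.091j
Source currents: i(V1)=-2.846-0.2832j

11.08+1.091j V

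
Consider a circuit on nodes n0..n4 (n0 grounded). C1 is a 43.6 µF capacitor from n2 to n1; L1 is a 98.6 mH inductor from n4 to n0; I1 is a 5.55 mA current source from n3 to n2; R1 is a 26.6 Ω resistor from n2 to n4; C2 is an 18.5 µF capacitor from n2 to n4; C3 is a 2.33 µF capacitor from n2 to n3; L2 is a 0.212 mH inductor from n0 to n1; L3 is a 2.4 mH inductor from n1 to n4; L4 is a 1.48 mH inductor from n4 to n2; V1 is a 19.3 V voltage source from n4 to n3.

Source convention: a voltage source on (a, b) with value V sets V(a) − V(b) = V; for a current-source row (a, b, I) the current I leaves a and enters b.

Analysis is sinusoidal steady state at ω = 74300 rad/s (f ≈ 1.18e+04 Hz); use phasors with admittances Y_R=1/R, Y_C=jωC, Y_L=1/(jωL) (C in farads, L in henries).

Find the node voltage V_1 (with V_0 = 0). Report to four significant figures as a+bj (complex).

-0.004682-0.0001226j V

Apply KCL at each of the 4 non-ground nodes and solve the resulting linear system.
Node n1: branches {C1, L2, L3} → V_1 = -0.004682-0.0001226j
Node n2: branches {C1, I1, R1, C2, C3, L4} → V_2 = -0.0008125-2.128e-05j
Node n3: branches {I1, C3, V1} → V_3 = -17.12+0.05703j
Node n4: branches {L1, R1, C2, L3, L4, V1} → V_4 = 2.178+0.05703j
Source currents: i(V1)=-0.004326-2.964j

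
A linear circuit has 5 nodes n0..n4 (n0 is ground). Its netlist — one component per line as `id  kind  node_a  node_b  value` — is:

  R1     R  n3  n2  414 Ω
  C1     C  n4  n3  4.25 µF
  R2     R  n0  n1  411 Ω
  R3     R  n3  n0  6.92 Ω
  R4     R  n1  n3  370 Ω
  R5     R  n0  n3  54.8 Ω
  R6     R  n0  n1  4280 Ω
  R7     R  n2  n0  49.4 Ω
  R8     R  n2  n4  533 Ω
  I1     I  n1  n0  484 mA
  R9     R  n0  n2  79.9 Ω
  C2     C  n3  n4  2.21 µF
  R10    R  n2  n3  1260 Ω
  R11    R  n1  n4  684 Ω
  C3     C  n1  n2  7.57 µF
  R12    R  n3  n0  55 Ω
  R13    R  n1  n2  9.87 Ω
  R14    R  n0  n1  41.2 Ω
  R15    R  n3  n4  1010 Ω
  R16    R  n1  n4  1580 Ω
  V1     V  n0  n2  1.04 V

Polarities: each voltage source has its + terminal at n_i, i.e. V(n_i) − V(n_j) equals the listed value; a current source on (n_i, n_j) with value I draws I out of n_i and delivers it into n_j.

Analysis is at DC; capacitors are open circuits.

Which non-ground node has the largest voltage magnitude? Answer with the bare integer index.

1

Element admittances at DC:
  Y(R1) = 0.002415 S between n3,n2
  Y(C1) = 0.000 S between n4,n3
  Y(R2) = 0.002433 S between n0,n1
  Y(R3) = 0.1445 S between n3,n0
  Y(R4) = 0.002703 S between n1,n3
  Y(R5) = 0.01825 S between n0,n3
  Y(R6) = 0.0002336 S between n0,n1
  Y(R7) = 0.02024 S between n2,n0
  Y(R8) = 0.001876 S between n2,n4
  I1: injects 0.484 A into n0 (from n1)
  Y(R9) = 0.01252 S between n0,n2
  Y(C2) = 0.000 S between n3,n4
  Y(R10) = 0.0007937 S between n2,n3
  Y(R11) = 0.001462 S between n1,n4
  Y(C3) = 0.000 S between n1,n2
  Y(R12) = 0.01818 S between n3,n0
  Y(R13) = 0.1013 S between n1,n2
  Y(R14) = 0.02427 S between n0,n1
  Y(R15) = 0.0009901 S between n3,n4
  Y(R16) = 0.0006329 S between n1,n4
  V1: constraint V(n0)−V(n2) = 1.04
Assemble and solve the 5×5 MNA system:
  V(n1)=-4.468  V(n2)=-1.040  V(n3)=-0.09417  V(n4)=-2.299
  i(V1)=0.3125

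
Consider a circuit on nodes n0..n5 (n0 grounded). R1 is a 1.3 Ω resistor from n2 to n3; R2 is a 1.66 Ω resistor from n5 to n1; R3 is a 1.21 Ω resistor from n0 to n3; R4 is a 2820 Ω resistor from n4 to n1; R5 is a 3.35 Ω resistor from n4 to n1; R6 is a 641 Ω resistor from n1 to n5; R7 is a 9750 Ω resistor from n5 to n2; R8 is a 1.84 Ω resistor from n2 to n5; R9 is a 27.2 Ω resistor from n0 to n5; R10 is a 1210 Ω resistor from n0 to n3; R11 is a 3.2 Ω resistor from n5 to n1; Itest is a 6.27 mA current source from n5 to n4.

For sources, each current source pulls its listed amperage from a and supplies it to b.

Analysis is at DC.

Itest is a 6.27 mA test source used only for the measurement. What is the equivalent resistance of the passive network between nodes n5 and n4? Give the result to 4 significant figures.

R_eq = 4.437 Ω

Element admittances at DC:
  Y(R1) = 0.7692 S between n2,n3
  Y(R2) = 0.6024 S between n5,n1
  Y(R3) = 0.8264 S between n0,n3
  Y(R4) = 0.0003546 S between n4,n1
  Y(R5) = 0.2985 S between n4,n1
  Y(R6) = 0.001560 S between n1,n5
  Y(R7) = 0.0001026 S between n5,n2
  Y(R8) = 0.5435 S between n2,n5
  Y(R9) = 0.03676 S between n0,n5
  Y(R10) = 0.0008264 S between n0,n3
  Y(R11) = 0.3125 S between n5,n1
  Itest: injects 0.00627 A into n4 (from n5)
Assemble and solve the 5×5 MNA system:
  V(n1)=0.006841  V(n2)=0.000  V(n3)=0.000  V(n4)=0.02782  V(n5)=0.000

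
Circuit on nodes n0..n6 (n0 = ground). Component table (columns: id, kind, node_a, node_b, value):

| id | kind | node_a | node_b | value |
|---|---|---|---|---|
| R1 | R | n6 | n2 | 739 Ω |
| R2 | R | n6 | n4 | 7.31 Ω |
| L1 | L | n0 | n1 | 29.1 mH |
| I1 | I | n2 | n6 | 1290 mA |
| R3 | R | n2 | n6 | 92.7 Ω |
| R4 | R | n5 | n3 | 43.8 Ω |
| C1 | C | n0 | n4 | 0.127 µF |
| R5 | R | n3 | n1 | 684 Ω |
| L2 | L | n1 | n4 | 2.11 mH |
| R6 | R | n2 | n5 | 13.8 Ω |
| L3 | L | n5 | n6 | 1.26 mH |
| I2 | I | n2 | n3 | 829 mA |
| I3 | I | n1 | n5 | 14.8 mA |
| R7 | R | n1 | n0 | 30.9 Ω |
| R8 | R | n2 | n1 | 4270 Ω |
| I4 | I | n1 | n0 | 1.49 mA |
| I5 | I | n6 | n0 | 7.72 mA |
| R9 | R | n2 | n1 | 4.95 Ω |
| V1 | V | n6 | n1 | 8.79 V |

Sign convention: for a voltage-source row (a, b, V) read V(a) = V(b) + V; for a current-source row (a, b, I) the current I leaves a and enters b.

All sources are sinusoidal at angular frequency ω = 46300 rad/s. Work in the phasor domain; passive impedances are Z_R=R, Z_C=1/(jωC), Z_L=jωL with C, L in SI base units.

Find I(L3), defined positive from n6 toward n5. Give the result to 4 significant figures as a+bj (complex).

MNA unknowns: 6 node voltages V₁..V_6 plus 1 source current (V1)
R1: Y=0.001353+0.000j on G[6,2]
R2: Y=0.1368+0.000j on G[6,4]
L1: Y=0.000-0.0007422j on G[0,1]
I1: z[2]−=1.29, z[6]+=1.29
R3: Y=0.01079+0.000j on G[2,6]
R4: Y=0.02283+0.000j on G[5,3]
C1: Y=0.000+0.005880j on G[0,4]
R5: Y=0.001462+0.000j on G[3,1]
L2: Y=0.000-0.01024j on G[1,4]
R6: Y=0.07246+0.000j on G[2,5]
L3: Y=0.000-0.01714j on G[5,6]
I2: z[2]−=0.829, z[3]+=0.829
I3: z[1]−=0.0148, z[5]+=0.0148
R7: Y=0.03236+0.000j on G[1,0]
R8: Y=0.0002342+0.000j on G[2,1]
I4: z[1]−=0.00149, z[0]+=0.00149
I5: z[6]−=0.00772, z[0]+=0.00772
R9: Y=0.2020+0.000j on G[2,1]
V1: row V6−V1=8.79, i_V1 at 6,1
solve → V1=-0.4701-1.509j, V2=-6.106-1.769j, V3=38.79-2.475j, V4=8.246-1.211j, V5=4.990-2.537j, V6=8.320-1.509j
aux → i_V1=1.079+0.09466j

0.01762-0.05708j A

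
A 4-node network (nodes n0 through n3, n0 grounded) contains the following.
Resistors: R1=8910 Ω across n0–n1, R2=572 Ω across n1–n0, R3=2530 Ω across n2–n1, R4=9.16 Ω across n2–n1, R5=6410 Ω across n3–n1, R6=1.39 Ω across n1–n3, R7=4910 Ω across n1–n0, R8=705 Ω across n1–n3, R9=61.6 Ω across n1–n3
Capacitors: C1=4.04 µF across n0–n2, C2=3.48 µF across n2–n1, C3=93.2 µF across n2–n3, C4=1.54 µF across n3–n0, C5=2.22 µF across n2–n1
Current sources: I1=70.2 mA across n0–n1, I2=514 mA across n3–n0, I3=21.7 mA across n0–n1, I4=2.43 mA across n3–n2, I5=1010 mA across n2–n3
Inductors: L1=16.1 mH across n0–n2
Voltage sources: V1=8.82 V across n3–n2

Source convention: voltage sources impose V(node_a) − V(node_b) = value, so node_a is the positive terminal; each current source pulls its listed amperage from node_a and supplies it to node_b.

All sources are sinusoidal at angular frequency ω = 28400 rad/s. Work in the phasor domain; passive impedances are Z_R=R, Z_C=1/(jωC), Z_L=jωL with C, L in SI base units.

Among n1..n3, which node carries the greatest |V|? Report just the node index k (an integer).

Apply KCL at each of the 3 non-ground nodes and solve the resulting linear system.
Node n1: branches {R1, I1, I3, R2, C2, R3, R4, R5, R6, C5, R7, R8, R9} → V_1 = 5.015+1.330j
Node n2: branches {C1, C2, R3, R4, C3, C5, I4, L1, I5, V1} → V_2 = -2.486+2.767j
Node n3: branches {I2, R5, C3, C4, R6, I4, R8, R9, I5, V1} → V_3 = 6.334+2.767j
Source currents: i(V1)=-0.3583-24.68j

3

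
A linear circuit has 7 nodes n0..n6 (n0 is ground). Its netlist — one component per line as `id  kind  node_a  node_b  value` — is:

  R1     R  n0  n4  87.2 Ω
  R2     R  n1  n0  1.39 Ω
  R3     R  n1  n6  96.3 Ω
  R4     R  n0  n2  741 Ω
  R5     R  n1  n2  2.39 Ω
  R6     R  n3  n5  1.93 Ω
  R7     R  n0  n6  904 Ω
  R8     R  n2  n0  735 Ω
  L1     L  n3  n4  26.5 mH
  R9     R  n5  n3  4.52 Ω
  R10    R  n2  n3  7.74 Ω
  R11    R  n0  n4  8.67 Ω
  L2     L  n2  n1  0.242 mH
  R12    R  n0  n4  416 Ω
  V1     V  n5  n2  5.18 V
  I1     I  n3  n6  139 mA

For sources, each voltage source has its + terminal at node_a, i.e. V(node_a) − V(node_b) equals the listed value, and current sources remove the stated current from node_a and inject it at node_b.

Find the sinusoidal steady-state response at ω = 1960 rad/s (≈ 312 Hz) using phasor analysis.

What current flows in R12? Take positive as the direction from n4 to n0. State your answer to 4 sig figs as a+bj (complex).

Element admittances at ω=1960 rad/s:
  Y(R1) = 0.01147+0.000j S between n0,n4
  Y(R2) = 0.7194+0.000j S between n1,n0
  Y(R3) = 0.01038+0.000j S between n1,n6
  Y(R4) = 0.001350+0.000j S between n0,n2
  Y(R5) = 0.4184+0.000j S between n1,n2
  Y(R6) = 0.5181+0.000j S between n3,n5
  Y(R7) = 0.001106+0.000j S between n0,n6
  Y(R8) = 0.001361+0.000j S between n2,n0
  Y(L1) = 0.000-0.01925j S between n3,n4
  Y(R9) = 0.2212+0.000j S between n5,n3
  Y(R10) = 0.1292+0.000j S between n2,n3
  Y(R11) = 0.1153+0.000j S between n0,n4
  Y(L2) = 0.000-2.108j S between n2,n1
  Y(R12) = 0.002404+0.000j S between n0,n4
  V1: constraint V(n5)−V(n2) = 5.18
  I1: injects 0.139 A into n6 (from n3)
Assemble and solve the 7×7 MNA system:
  V(n1)=-0.03791+0.1077j  V(n2)=-0.08717+0.04494j  V(n3)=4.146+0.1344j  V(n4)=0.1096-0.6014j  V(n5)=5.093+0.04494j  V(n6)=12.06+0.09733j
  i(V1)=-0.7001+0.06615j

0.0002636-0.001446j A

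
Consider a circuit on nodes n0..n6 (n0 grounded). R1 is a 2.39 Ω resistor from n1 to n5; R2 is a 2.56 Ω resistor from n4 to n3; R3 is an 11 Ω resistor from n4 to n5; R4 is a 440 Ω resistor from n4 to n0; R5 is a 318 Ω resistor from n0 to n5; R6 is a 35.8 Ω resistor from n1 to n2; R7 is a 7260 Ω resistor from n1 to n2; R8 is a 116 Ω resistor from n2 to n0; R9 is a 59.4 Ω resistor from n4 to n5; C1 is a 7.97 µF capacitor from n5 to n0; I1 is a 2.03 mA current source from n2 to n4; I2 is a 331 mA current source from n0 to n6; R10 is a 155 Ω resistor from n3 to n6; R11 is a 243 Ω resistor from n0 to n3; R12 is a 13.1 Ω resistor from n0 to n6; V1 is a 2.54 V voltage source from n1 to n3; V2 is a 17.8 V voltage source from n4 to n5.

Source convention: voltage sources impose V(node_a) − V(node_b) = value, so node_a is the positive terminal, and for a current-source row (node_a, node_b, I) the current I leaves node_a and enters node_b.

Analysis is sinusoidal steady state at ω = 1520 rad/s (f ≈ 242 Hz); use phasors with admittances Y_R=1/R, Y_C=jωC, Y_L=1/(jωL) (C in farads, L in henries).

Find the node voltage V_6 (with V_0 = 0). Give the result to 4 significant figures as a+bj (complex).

Element admittances at ω=1520 rad/s:
  Y(R1) = 0.4184+0.000j S between n1,n5
  Y(R2) = 0.3906+0.000j S between n4,n3
  Y(R3) = 0.09091+0.000j S between n4,n5
  Y(R4) = 0.002273+0.000j S between n4,n0
  Y(R5) = 0.003145+0.000j S between n0,n5
  Y(R6) = 0.02793+0.000j S between n1,n2
  Y(R7) = 0.0001377+0.000j S between n1,n2
  Y(R8) = 0.008621+0.000j S between n2,n0
  Y(R9) = 0.01684+0.000j S between n4,n5
  Y(C1) = 0.000+0.01211j S between n5,n0
  I1: injects 0.00203 A into n4 (from n2)
  I2: injects 0.331 A into n6 (from n0)
  Y(R10) = 0.006452+0.000j S between n3,n6
  Y(R11) = 0.004115+0.000j S between n0,n3
  Y(R12) = 0.07634+0.000j S between n0,n6
  V1: constraint V(n1)−V(n3) = 2.54
  V2: constraint V(n4)−V(n5) = 17.8
Assemble and solve the 8×8 MNA system:
  V(n1)=4.527+2.873j  V(n2)=3.408+2.198j  V(n3)=1.987+2.873j  V(n4)=12.54+2.932j  V(n5)=-5.262+2.932j  V(n6)=4.153+0.2239j
  i(V1)=-4.127+0.005805j  i(V2)=-6.066-0.02977j

4.153+0.2239j V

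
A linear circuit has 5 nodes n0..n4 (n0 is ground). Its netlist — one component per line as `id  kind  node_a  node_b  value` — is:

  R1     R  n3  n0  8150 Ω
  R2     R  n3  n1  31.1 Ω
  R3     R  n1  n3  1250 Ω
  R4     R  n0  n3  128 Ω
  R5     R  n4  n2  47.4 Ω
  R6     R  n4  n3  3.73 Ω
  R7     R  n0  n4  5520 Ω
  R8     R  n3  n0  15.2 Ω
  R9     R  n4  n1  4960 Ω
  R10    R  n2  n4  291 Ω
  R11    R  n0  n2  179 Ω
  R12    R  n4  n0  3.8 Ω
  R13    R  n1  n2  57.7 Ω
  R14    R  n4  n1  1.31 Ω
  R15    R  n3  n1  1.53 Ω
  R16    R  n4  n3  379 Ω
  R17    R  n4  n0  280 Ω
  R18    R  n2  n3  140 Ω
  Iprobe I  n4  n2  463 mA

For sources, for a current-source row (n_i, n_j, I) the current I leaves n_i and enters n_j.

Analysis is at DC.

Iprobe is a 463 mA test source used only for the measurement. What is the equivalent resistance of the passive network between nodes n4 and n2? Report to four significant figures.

Element admittances at DC:
  Y(R1) = 0.0001227 S between n3,n0
  Y(R2) = 0.03215 S between n3,n1
  Y(R3) = 0.0008000 S between n1,n3
  Y(R4) = 0.007812 S between n0,n3
  Y(R5) = 0.02110 S between n4,n2
  Y(R6) = 0.2681 S between n4,n3
  Y(R7) = 0.0001812 S between n0,n4
  Y(R8) = 0.06579 S between n3,n0
  Y(R9) = 0.0002016 S between n4,n1
  Y(R10) = 0.003436 S between n2,n4
  Y(R11) = 0.005587 S between n0,n2
  Y(R12) = 0.2632 S between n4,n0
  Y(R13) = 0.01733 S between n1,n2
  Y(R14) = 0.7634 S between n4,n1
  Y(R15) = 0.6536 S between n3,n1
  Y(R16) = 0.002639 S between n4,n3
  Y(R17) = 0.003571 S between n4,n0
  Y(R18) = 0.007143 S between n2,n3
  Iprobe: injects 0.463 A into n2 (from n4)
Assemble and solve the 4×4 MNA system:
  V(n1)=0.01418  V(n2)=8.406  V(n3)=0.01990  V(n4)=-0.1814

R_eq = 18.55 Ω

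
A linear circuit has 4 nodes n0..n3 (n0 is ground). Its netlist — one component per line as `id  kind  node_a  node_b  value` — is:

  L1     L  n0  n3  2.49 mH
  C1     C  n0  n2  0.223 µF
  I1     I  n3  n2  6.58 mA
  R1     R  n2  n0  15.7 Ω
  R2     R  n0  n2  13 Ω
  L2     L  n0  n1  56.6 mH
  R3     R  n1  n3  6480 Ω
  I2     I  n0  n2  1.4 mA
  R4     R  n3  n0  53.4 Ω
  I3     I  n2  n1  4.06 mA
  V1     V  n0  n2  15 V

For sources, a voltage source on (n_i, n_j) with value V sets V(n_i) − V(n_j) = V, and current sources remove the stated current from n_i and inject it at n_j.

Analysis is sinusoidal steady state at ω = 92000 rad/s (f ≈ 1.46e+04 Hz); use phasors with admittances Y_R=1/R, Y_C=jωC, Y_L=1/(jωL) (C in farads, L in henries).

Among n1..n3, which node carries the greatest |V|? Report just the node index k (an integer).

1

MNA unknowns: 3 node voltages V₁..V_3 plus 1 source current (V1)
L1: Y=0.000-0.004365j on G[0,3]
C1: Y=0.000+0.02052j on G[0,2]
I1: z[3]−=0.00658, z[2]+=0.00658
R1: Y=0.06369+0.000j on G[2,0]
R2: Y=0.07692+0.000j on G[0,2]
L2: Y=0.000-0.0001920j on G[0,1]
R3: Y=0.0001543+0.000j on G[1,3]
I2: z[0]−=0.0014, z[2]+=0.0014
R4: Y=0.01873+0.000j on G[3,0]
I3: z[2]−=0.00406, z[1]+=0.00406
V1: row V0−V2=15, i_V1 at 0,2
solve → V1=10.20+12.73j, V2=-15.00+0.000j, V3=-0.2745+0.04055j
aux → i_V1=-2.113-0.3077j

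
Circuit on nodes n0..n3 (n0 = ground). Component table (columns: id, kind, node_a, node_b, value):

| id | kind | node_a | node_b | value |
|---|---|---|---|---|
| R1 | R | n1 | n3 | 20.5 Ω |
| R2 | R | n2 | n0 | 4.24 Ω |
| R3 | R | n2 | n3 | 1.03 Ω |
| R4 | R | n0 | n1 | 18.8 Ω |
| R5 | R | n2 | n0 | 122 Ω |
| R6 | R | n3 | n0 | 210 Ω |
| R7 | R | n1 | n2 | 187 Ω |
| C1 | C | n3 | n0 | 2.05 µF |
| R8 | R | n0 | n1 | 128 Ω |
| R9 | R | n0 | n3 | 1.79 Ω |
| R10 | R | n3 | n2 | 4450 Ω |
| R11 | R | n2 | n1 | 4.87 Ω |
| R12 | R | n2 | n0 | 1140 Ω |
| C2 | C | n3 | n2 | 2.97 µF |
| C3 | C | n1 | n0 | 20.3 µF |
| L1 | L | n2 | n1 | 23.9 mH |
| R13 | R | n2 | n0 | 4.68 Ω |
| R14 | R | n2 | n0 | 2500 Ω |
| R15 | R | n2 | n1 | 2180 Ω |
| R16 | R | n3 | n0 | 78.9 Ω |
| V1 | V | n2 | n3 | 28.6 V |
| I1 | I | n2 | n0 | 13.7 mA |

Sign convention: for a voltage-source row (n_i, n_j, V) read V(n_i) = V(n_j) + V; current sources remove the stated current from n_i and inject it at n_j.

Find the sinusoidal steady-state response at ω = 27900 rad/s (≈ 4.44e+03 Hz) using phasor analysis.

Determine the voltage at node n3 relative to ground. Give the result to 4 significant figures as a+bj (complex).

-14.47+0.03968j V

Element admittances at ω=27900 rad/s:
  Y(R1) = 0.04878+0.000j S between n1,n3
  Y(R2) = 0.2358+0.000j S between n2,n0
  Y(R3) = 0.9709+0.000j S between n2,n3
  Y(R4) = 0.05319+0.000j S between n0,n1
  Y(R5) = 0.008197+0.000j S between n2,n0
  Y(R6) = 0.004762+0.000j S between n3,n0
  Y(R7) = 0.005348+0.000j S between n1,n2
  Y(C1) = 0.000+0.05719j S between n3,n0
  Y(R8) = 0.007812+0.000j S between n0,n1
  Y(R9) = 0.5587+0.000j S between n0,n3
  Y(R10) = 0.0002247+0.000j S between n3,n2
  Y(R11) = 0.2053+0.000j S between n2,n1
  Y(R12) = 0.0008772+0.000j S between n2,n0
  Y(C2) = 0.000+0.08286j S between n3,n2
  Y(C3) = 0.000+0.5664j S between n1,n0
  Y(L1) = 0.000-0.001500j S between n2,n1
  Y(R13) = 0.2137+0.000j S between n2,n0
  Y(R14) = 0.0004000+0.000j S between n2,n0
  Y(R15) = 0.0004587+0.000j S between n2,n1
  Y(R16) = 0.01267+0.000j S between n3,n0
  V1: constraint V(n2)−V(n3) = 28.6
  I1: injects 0.0137 A into n0 (from n2)
Assemble and solve the 4×4 MNA system:
  V(n1)=1.718-3.057j  V(n2)=14.13+0.03968j  V(n3)=-14.47+0.03968j
  i(V1)=-36.90-3.023j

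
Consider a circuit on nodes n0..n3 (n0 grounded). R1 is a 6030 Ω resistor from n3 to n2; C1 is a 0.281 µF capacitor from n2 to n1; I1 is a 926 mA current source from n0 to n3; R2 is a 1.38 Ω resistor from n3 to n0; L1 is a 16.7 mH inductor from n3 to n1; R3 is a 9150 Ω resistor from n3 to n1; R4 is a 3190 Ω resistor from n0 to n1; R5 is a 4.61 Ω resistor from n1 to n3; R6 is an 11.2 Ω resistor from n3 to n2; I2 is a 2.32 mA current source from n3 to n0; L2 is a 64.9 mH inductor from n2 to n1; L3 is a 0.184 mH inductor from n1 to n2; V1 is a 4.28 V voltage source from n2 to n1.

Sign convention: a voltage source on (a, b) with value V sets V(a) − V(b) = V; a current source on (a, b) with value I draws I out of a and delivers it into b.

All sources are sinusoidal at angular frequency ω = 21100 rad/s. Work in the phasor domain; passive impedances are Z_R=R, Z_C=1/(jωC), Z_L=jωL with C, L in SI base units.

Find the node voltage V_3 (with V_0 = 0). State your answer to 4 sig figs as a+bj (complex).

Apply KCL at each of the 3 non-ground nodes and solve the resulting linear system.
Node n1: branches {C1, L1, R3, R4, R5, L2, L3, V1} → V_1 = 0.02556-0.01155j
Node n2: branches {R1, C1, R6, L2, L3, V1} → V_2 = 4.306-0.01155j
Node n3: branches {R1, I1, R2, L1, R3, R5, R6, I2} → V_3 = 1.275+4.996e-06j
Source currents: i(V1)=-0.2711+1.081j

1.275+4.996e-06j V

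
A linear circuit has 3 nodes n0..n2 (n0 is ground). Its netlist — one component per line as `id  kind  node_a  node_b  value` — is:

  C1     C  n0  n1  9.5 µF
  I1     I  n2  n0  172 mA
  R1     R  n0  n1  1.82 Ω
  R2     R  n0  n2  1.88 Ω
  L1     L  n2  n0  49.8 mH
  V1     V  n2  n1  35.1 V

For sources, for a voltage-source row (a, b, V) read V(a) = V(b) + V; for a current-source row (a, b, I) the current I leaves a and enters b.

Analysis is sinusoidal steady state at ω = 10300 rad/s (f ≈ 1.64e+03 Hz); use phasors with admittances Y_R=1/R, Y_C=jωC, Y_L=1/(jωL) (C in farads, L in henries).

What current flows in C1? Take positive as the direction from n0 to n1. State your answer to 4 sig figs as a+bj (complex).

0.1562+1.691j A

Element admittances at ω=10300 rad/s:
  Y(C1) = 0.000+0.09785j S between n0,n1
  I1: injects 0.172 A into n0 (from n2)
  Y(R1) = 0.5495+0.000j S between n0,n1
  Y(R2) = 0.5319+0.000j S between n0,n2
  Y(L1) = 0.000-0.001950j S between n2,n0
  V1: constraint V(n2)−V(n1) = 35.1
Assemble and solve the 3×3 MNA system:
  V(n1)=-17.28+1.596j  V(n2)=17.82+1.596j
  i(V1)=-9.652-0.8142j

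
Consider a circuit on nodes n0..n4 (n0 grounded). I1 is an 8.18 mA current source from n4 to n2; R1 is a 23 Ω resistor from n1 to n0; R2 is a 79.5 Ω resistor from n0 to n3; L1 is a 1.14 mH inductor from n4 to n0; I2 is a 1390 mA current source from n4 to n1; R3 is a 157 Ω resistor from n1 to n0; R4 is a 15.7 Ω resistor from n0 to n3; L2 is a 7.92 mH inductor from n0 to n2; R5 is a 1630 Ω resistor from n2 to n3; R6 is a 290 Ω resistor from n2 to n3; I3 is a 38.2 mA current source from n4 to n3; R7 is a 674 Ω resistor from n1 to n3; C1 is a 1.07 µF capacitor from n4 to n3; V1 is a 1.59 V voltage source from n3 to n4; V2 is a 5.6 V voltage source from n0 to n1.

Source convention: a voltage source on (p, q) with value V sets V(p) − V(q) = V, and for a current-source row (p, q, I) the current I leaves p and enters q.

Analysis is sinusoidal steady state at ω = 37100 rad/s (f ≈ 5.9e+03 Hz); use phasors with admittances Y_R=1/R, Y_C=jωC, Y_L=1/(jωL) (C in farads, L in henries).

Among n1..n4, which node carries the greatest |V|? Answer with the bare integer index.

Element admittances at ω=37100 rad/s:
  I1: injects 0.00818 A into n2 (from n4)
  Y(R1) = 0.04348+0.000j S between n1,n0
  Y(R2) = 0.01258+0.000j S between n0,n3
  Y(L1) = 0.000-0.02364j S between n4,n0
  I2: injects 1.39 A into n1 (from n4)
  Y(R3) = 0.006369+0.000j S between n1,n0
  Y(R4) = 0.06369+0.000j S between n0,n3
  Y(L2) = 0.000-0.003403j S between n0,n2
  Y(R5) = 0.0006135+0.000j S between n2,n3
  Y(R6) = 0.003448+0.000j S between n2,n3
  I3: injects 0.0382 A into n3 (from n4)
  Y(R7) = 0.001484+0.000j S between n1,n3
  Y(C1) = 0.000+0.03970j S between n4,n3
  V1: constraint V(n3)−V(n4) = 1.59
  V2: constraint V(n0)−V(n1) = 5.6
Assemble and solve the 6×6 MNA system:
  V(n1)=-5.600+0.000j  V(n2)=-5.405-10.07j  V(n3)=-15.86-5.542j  V(n4)=-17.45-5.542j
  i(V1)=1.305+0.3494j  i(V2)=-1.654+0.008222j

4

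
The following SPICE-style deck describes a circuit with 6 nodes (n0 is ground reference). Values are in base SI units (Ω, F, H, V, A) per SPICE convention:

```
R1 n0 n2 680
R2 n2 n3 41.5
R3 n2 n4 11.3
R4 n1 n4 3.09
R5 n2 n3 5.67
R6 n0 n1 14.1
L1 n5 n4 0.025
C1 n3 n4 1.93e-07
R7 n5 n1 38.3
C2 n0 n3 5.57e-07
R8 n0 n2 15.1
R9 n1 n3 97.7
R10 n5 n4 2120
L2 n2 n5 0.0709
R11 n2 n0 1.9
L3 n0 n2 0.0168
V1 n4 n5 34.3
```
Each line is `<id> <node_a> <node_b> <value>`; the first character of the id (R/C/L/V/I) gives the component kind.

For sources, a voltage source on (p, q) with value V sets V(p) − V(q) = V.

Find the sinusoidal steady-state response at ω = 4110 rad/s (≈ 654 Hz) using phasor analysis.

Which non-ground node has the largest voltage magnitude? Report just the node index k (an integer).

MNA unknowns: 5 node voltages V₁..V_5 plus 1 source current (V1)
R1: Y=0.001471+0.000j on G[0,2]
R2: Y=0.02410+0.000j on G[2,3]
R3: Y=0.08850+0.000j on G[2,4]
R4: Y=0.3236+0.000j on G[1,4]
R5: Y=0.1764+0.000j on G[2,3]
R6: Y=0.07092+0.000j on G[0,1]
L1: Y=0.000-0.009732j on G[5,4]
C1: Y=0.000+0.0007932j on G[3,4]
R7: Y=0.02611+0.000j on G[5,1]
C2: Y=0.000+0.002289j on G[0,3]
R8: Y=0.06623+0.000j on G[0,2]
R9: Y=0.01024+0.000j on G[1,3]
R10: Y=0.0004717+0.000j on G[5,4]
L2: Y=0.000-0.003432j on G[2,5]
R11: Y=0.5263+0.000j on G[2,0]
L3: Y=0.000-0.01448j on G[0,2]
V1: row V4−V5=34.3, i_V1 at 4,5
solve → V1=-1.114-0.5687j, V2=0.1315+0.07082j, V3=0.07425+0.04313j, V4=1.185-0.7019j, V5=-33.11-0.7019j
aux → i_V1=-0.8543+0.4444j

5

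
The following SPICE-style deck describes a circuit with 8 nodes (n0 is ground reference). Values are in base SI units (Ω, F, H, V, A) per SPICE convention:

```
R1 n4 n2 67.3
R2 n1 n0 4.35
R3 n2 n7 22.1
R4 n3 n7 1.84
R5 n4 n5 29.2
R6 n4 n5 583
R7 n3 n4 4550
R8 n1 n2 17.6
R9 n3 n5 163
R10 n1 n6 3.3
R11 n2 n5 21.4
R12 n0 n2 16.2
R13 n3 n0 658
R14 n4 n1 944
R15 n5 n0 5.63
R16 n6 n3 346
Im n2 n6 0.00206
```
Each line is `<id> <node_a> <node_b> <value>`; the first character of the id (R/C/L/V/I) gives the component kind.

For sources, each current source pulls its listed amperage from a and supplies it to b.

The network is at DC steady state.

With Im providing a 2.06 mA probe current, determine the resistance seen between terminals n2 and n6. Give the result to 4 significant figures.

R_eq = 10.64 Ω

Apply KCL at each of the 7 non-ground nodes and solve the resulting linear system.
Node n1: branches {R2, R8, R10, R14} → V_1 = 0.004891
Node n2: branches {R1, R3, R8, R11, R12, Im} → V_2 = -0.01040
Node n3: branches {R4, R7, R9, R13, R16} → V_3 = -0.007969
Node n4: branches {R1, R5, R6, R7, R14} → V_4 = -0.004728
Node n5: branches {R5, R6, R9, R11, R15} → V_5 = -0.002646
Node n6: branches {R10, R16, Im} → V_6 = 0.01150
Node n7: branches {R3, R4} → V_7 = -0.008156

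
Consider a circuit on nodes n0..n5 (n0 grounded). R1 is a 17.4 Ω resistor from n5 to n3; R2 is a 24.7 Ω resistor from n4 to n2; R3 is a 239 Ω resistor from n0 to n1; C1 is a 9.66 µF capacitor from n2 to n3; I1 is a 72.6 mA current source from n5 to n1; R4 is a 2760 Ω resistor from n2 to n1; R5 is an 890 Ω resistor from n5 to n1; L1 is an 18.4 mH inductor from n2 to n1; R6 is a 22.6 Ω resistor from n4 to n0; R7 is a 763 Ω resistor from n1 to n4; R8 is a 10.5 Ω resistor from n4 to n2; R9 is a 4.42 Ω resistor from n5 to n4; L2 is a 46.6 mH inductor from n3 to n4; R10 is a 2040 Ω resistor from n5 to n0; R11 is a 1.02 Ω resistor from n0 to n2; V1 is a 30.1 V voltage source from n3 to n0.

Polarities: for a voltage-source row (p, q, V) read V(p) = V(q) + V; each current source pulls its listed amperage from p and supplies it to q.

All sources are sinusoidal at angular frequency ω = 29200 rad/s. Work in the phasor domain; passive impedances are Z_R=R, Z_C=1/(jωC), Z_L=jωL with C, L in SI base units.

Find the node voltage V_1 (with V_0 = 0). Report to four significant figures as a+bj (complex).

MNA unknowns: 5 node voltages V₁..V_5 plus 1 source current (V1)
R1: Y=0.05747+0.000j on G[5,3]
R2: Y=0.04049+0.000j on G[4,2]
R3: Y=0.004184+0.000j on G[0,1]
C1: Y=0.000+0.2821j on G[2,3]
I1: z[5]−=0.0726, z[1]+=0.0726
R4: Y=0.0003623+0.000j on G[2,1]
R5: Y=0.001124+0.000j on G[5,1]
L1: Y=0.000-0.001861j on G[2,1]
R6: Y=0.04425+0.000j on G[4,0]
R7: Y=0.001311+0.000j on G[1,4]
R8: Y=0.09524+0.000j on G[4,2]
R9: Y=0.2262+0.000j on G[5,4]
L2: Y=0.000-0.0007349j on G[3,4]
R10: Y=0.0004902+0.000j on G[5,0]
R11: Y=0.9804+0.000j on G[0,2]
V1: row V3−V0=30.1, i_V1 at 3,0
solve → V1=14.54+4.903j, V2=2.791+7.415j, V3=30.10+0.000j, V4=7.547+4.386j, V5=11.85+3.497j
aux → i_V1=-3.137-7.485j

14.54+4.903j V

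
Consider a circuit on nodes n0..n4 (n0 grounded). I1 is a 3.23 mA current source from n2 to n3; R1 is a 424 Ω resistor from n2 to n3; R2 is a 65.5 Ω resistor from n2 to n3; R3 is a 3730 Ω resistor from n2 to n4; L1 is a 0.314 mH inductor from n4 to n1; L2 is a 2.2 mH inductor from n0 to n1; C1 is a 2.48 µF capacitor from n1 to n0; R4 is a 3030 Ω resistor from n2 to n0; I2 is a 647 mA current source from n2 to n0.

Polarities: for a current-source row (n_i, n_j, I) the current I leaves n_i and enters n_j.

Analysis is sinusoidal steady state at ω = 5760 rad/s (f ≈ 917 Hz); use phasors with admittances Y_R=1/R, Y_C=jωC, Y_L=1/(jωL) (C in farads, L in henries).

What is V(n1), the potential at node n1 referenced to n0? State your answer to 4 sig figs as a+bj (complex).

-0.01147-4.487j V

Element admittances at ω=5760 rad/s:
  I1: injects 0.00323 A into n3 (from n2)
  Y(R1) = 0.002358+0.000j S between n2,n3
  Y(R2) = 0.01527+0.000j S between n2,n3
  Y(R3) = 0.0002681+0.000j S between n2,n4
  Y(L1) = 0.000-0.5529j S between n4,n1
  Y(L2) = 0.000-0.07891j S between n0,n1
  Y(C1) = 0.000+0.01428j S between n1,n0
  Y(R4) = 0.0003300+0.000j S between n2,n0
  I2: injects 0.647 A into n0 (from n2)
Assemble and solve the 4×4 MNA system:
  V(n1)=-0.01147-4.487j  V(n2)=-1082-2.246j  V(n3)=-1082-2.246j  V(n4)=-0.01281-5.012j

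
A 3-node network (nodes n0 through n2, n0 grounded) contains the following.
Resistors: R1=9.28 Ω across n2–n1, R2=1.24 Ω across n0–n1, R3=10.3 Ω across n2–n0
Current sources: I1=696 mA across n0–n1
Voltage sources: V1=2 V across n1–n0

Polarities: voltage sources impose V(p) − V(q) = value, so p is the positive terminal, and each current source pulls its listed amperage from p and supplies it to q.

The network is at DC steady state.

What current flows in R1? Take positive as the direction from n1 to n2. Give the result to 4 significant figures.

0.1021 A

Apply KCL at each of the 2 non-ground nodes and solve the resulting linear system.
Node n1: branches {R1, R2, I1, V1} → V_1 = 2.000
Node n2: branches {R1, R3} → V_2 = 1.052
Source currents: i(V1)=-1.019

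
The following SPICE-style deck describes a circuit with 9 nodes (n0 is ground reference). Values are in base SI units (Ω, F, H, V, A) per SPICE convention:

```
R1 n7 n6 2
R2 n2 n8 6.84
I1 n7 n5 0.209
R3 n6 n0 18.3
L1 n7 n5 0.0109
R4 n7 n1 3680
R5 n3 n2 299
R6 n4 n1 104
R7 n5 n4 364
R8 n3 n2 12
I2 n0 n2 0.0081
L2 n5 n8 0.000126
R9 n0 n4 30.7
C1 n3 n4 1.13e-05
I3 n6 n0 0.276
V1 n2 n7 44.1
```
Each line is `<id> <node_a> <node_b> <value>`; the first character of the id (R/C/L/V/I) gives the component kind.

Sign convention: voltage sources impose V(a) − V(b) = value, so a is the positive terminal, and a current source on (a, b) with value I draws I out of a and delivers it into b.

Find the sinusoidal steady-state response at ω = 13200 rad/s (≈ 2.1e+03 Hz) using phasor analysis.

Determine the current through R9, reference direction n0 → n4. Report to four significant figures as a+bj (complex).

-0.6221-0.06473j A

MNA unknowns: 8 node voltages V₁..V_8 plus 1 source current (V1)
R1: Y=0.5000+0.000j on G[7,6]
R2: Y=0.1462+0.000j on G[2,8]
I1: z[7]−=0.209, z[5]+=0.209
R3: Y=0.05464+0.000j on G[6,0]
L1: Y=0.000-0.006950j on G[7,5]
R4: Y=0.0002717+0.000j on G[7,1]
R5: Y=0.003344+0.000j on G[3,2]
R6: Y=0.009615+0.000j on G[4,1]
R7: Y=0.002747+0.000j on G[5,4]
R8: Y=0.08333+0.000j on G[3,2]
I2: z[0]−=0.0081, z[2]+=0.0081
L2: Y=0.000-0.6013j on G[5,8]
R9: Y=0.03257+0.000j on G[0,4]
C1: Y=0.000+0.1492j on G[3,4]
I3: z[6]−=0.276, z[0]+=0.276
V1: row V2−V7=44.1, i_V1 at 2,7
solve → V1=18.09+1.896j, V2=26.59-1.314j, V3=19.55-2.099j, V4=19.10+1.987j, V5=27.23+1.112j, V6=-16.29-1.185j, V7=-17.51-1.314j, V8=27.75+0.8294j
aux → i_V1=-0.4315+0.2454j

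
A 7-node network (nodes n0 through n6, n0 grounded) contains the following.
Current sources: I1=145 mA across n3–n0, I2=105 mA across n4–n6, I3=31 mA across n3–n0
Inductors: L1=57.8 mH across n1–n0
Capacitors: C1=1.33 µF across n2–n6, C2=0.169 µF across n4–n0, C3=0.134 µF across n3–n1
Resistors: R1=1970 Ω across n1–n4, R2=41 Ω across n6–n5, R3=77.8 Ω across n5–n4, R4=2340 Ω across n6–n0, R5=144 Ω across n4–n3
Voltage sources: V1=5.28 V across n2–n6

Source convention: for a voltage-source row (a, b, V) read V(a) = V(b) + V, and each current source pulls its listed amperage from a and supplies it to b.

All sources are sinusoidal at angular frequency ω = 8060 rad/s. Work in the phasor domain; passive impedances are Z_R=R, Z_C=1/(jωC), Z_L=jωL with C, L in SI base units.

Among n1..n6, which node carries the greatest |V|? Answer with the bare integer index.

3

Apply KCL at each of the 6 non-ground nodes and solve the resulting linear system.
Node n1: branches {L1, C3, R1} → V_1 = -8.651-53.65j
Node n2: branches {C1, V1} → V_2 = -7.387+38.73j
Node n3: branches {I1, I3, C3, R5} → V_3 = -35.80+44.92j
Node n4: branches {I2, C2, R1, R3, R5} → V_4 = -25.78+40.70j
Node n5: branches {R2, R3} → V_5 = -17.19+39.41j
Node n6: branches {I2, C1, R2, R4, V1} → V_6 = -12.67+38.73j
Source currents: i(V1)=0.000-0.05660j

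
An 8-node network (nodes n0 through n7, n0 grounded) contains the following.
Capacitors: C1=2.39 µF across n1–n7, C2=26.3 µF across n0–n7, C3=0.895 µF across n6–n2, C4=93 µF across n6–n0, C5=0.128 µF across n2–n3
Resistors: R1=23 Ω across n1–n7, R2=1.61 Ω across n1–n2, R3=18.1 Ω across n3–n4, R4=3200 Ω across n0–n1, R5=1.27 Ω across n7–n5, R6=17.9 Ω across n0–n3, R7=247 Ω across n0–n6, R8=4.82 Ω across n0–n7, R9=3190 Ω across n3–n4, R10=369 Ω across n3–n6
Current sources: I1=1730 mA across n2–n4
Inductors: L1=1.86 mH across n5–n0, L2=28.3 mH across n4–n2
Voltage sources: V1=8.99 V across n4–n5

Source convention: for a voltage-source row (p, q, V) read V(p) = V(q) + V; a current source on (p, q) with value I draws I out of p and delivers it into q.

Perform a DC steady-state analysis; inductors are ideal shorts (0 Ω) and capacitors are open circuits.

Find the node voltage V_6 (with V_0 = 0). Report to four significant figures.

1.772 V

Apply KCL at each of the 7 non-ground nodes and solve the resulting linear system.
Node n1: branches {C1, R1, R2, R4} → V_1 = 8.421
Node n2: branches {R2, I1, C3, L2, C5} → V_2 = 8.990
Node n3: branches {R3, R6, R9, C5, R10} → V_3 = 4.418
Node n4: branches {R3, I1, L2, R9, V1} → V_4 = 8.990
Node n5: branches {R5, L1, V1} → V_5 = 0.000
Node n6: branches {C3, C4, R7, R10} → V_6 = 1.772
Node n7: branches {C1, C2, R1, R5, R8} → V_7 = 0.3526
Source currents: i(L1)=-0.3298, i(L2)=2.083, i(V1)=-0.6074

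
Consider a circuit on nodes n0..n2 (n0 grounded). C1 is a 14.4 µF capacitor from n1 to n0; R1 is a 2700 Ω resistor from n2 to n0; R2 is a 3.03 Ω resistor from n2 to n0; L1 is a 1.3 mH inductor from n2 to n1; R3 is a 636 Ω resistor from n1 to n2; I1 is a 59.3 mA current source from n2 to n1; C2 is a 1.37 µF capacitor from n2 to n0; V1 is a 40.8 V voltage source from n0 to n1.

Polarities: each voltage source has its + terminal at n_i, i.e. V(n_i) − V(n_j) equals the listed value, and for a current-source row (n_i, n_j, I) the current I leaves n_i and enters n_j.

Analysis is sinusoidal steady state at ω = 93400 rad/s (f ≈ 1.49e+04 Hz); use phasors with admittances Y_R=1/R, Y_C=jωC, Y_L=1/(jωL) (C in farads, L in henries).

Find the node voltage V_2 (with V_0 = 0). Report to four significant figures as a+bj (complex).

-0.006048+1.014j V

MNA unknowns: 2 node voltages V₁..V_2 plus 1 source current (V1)
C1: Y=0.000+1.345j on G[1,0]
R1: Y=0.0003704+0.000j on G[2,0]
R2: Y=0.3300+0.000j on G[2,0]
L1: Y=0.000-0.008236j on G[2,1]
R3: Y=0.001572+0.000j on G[1,2]
I1: z[2]−=0.0593, z[1]+=0.0593
C2: Y=0.000+0.1280j on G[2,0]
V1: row V0−V1=40.8, i_V1 at 0,1
solve → V1=-40.80+0.000j, V2=-0.006048+1.014j
aux → i_V1=-0.1318-54.54j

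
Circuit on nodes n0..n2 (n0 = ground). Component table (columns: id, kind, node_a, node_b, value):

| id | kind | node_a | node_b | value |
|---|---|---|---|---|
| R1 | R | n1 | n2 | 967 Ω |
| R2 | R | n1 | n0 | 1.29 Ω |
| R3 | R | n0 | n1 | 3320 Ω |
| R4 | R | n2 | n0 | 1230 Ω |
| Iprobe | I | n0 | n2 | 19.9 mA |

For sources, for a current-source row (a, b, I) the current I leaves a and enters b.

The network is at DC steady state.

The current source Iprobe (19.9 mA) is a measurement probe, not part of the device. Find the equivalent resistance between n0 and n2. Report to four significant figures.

R_eq = 541.8 Ω

Apply KCL at each of the 2 non-ground nodes and solve the resulting linear system.
Node n1: branches {R1, R2, R3} → V_1 = 0.01436
Node n2: branches {R1, R4, Iprobe} → V_2 = 10.78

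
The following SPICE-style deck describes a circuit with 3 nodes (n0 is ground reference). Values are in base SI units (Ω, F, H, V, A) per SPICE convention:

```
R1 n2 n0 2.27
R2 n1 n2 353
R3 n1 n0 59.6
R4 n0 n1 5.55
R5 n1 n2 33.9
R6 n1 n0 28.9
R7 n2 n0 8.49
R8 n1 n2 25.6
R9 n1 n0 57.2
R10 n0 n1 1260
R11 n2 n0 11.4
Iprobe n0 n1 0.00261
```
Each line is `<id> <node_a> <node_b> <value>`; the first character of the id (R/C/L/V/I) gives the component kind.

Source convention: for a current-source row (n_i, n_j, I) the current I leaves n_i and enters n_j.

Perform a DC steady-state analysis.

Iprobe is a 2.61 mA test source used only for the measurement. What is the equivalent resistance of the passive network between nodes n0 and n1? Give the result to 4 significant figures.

R_eq = 3.183 Ω

Apply KCL at each of the 2 non-ground nodes and solve the resulting linear system.
Node n1: branches {R2, R3, R4, R5, R6, R8, R9, R10, Iprobe} → V_1 = 0.008309
Node n2: branches {R1, R2, R5, R7, R8, R11} → V_2 = 0.0008268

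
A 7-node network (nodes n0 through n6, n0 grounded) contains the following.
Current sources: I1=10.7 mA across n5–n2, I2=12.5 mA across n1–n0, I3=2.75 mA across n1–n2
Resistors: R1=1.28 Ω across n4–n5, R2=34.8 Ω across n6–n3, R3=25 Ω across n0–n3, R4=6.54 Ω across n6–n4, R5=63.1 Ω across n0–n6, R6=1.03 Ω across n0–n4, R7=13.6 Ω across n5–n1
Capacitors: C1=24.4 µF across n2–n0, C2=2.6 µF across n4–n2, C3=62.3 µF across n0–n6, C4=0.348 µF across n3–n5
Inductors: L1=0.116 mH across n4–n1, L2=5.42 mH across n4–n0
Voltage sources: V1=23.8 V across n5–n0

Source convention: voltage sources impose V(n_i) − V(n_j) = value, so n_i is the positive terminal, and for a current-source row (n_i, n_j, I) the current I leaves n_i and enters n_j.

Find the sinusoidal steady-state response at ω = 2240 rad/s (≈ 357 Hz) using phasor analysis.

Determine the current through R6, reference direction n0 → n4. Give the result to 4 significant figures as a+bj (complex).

Apply KCL at each of the 6 non-ground nodes and solve the resulting linear system.
Node n1: branches {I2, I3, L1, R7} → V_1 = 10.72+0.3319j
Node n2: branches {I1, C1, I3, C2} → V_2 = 1.031-0.2141j
Node n3: branches {R2, R3, C4} → V_3 = 2.361-1.501j
Node n4: branches {R1, L1, R4, R6, C2, L2} → V_4 = 10.71+0.08587j
Node n5: branches {I1, R1, C4, R7, V1} → V_5 = 23.80+0.000j
Node n6: branches {R2, R4, R5, C3} → V_6 = 5.689-4.172j
Source currents: i(V1)=-11.20+0.07477j

-10.40-0.08337j A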